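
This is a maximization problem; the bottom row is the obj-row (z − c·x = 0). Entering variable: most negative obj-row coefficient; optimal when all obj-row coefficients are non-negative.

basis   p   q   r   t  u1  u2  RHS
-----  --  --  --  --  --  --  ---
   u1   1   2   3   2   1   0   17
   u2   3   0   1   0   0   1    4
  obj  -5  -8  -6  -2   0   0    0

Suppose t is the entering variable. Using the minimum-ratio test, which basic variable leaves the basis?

u1

Column t entries and ratios — u1: 17/2 = 17/2; u2: 0 ≤ 0, skip.
Smallest ratio is 17/2 in the row of u1, so u1 leaves.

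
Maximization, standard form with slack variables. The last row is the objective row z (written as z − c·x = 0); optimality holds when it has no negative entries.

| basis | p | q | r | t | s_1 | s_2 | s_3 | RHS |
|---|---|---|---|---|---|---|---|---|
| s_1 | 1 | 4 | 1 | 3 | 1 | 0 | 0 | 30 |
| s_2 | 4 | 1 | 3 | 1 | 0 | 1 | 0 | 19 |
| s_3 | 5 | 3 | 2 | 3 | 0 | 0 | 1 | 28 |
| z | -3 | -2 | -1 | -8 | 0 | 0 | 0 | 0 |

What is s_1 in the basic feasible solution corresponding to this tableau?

s_1 is basic (row 1); its value is the RHS of that row, 30.

30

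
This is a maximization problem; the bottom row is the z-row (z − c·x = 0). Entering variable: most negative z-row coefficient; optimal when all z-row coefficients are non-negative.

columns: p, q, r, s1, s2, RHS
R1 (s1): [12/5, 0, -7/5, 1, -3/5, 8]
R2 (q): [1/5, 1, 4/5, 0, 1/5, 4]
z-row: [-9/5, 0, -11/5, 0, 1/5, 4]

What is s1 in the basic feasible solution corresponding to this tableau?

s1 is basic (row 1); its value is the RHS of that row, 8.

8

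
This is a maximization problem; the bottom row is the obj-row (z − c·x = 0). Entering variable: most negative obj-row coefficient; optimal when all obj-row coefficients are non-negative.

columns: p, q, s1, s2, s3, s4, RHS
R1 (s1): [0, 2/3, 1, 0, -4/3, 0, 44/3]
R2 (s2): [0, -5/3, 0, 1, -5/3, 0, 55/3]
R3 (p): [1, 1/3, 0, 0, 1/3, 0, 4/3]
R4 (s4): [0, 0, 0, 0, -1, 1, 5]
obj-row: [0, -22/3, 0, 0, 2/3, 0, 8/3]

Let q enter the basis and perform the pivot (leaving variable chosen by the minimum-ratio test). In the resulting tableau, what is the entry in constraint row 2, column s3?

Ratio test on column q — row 1: (44/3)/(2/3) = 22; row 2: entry -5/3 ≤ 0; row 3: (4/3)/(1/3) = 4; row 4: entry 0 ≤ 0. Minimum is 4 at row 3 (p leaves); pivot element 1/3.
Divide row 3 by 1/3; eliminate column q from the other rows.
Row 2 update in column s3: -5/3 − (-5/3)·1 = 0.

0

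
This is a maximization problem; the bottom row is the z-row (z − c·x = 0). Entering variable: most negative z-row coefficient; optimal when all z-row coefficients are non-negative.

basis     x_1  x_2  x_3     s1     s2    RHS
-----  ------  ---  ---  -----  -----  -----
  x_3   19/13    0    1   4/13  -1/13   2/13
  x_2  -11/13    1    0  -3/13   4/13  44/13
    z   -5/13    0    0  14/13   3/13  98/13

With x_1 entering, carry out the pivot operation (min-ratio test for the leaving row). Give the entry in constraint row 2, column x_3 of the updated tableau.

Ratio test on column x_1 — row 1: (2/13)/(19/13) = 2/19; row 2: entry -11/13 ≤ 0. Minimum is 2/19 at row 1 (x_3 leaves); pivot element 19/13.
Divide row 1 by 19/13; eliminate column x_1 from the other rows.
Row 2 update in column x_3: 0 − (-11/13)·(13/19) = 11/19.

11/19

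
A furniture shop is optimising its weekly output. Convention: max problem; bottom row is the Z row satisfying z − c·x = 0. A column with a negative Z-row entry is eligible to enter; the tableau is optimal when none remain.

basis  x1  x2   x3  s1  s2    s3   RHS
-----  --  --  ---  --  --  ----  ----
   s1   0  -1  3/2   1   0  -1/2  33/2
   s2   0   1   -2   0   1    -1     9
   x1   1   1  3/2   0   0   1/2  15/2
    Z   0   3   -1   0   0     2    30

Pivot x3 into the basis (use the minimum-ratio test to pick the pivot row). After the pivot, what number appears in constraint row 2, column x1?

Ratio test on column x3 — row 1: (33/2)/(3/2) = 11; row 2: entry -2 ≤ 0; row 3: (15/2)/(3/2) = 5. Minimum is 5 at row 3 (x1 leaves); pivot element 3/2.
Divide row 3 by 3/2; eliminate column x3 from the other rows.
Row 2 update in column x1: 0 − (-2)·(2/3) = 4/3.

4/3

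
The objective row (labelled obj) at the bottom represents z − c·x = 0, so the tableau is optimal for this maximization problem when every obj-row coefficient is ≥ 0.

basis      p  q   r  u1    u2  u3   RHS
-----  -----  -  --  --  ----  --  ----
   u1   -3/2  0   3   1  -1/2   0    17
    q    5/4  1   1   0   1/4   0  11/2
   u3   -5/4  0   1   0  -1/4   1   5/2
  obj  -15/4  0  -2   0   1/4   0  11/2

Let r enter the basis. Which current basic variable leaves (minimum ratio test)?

Column r entries and ratios — u1: 17/3 = 17/3; q: (11/2)/1 = 11/2; u3: (5/2)/1 = 5/2.
Smallest ratio is 5/2 in the row of u3, so u3 leaves.

u3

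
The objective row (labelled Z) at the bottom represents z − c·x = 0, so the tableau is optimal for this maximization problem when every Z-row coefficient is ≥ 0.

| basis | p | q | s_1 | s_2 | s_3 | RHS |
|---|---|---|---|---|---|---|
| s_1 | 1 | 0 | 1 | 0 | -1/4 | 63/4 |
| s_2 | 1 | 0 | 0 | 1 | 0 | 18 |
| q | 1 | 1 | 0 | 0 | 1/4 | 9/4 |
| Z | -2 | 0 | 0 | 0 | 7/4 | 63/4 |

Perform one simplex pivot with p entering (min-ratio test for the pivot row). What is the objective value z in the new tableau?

81/4

Ratio test on column p — row 1: (63/4)/1 = 63/4; row 2: 18/1 = 18; row 3: (9/4)/1 = 9/4. Minimum is 9/4 at row 3 (q leaves); pivot element 1.
Pivot on row 3; the Z-row RHS becomes 63/4 − (-2)·(9/4) = 81/4.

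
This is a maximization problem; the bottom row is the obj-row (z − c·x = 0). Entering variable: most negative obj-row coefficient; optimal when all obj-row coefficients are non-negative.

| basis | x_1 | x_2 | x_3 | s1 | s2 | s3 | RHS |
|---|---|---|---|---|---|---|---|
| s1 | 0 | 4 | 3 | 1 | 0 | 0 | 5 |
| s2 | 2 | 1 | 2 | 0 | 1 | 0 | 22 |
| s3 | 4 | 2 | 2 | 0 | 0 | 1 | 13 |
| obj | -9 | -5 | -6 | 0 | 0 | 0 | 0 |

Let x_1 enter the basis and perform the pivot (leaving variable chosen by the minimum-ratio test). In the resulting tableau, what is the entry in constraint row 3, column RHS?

13/4

Ratio test on column x_1 — row 1: entry 0 ≤ 0; row 2: 22/2 = 11; row 3: 13/4 = 13/4. Minimum is 13/4 at row 3 (s3 leaves); pivot element 4.
Divide row 3 by 4; eliminate column x_1 from the other rows.
In the new row 3, the RHS entry is the old entry divided by the pivot: 13/4 = 13/4.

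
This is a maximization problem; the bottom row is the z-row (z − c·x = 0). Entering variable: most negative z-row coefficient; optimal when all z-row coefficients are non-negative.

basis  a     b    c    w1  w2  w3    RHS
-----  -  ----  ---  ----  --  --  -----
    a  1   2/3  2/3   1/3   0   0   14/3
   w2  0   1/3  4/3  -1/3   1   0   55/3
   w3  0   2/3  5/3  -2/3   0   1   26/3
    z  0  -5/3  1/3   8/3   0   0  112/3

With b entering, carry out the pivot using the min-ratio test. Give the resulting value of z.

49

Ratio test on column b — row 1: (14/3)/(2/3) = 7; row 2: (55/3)/(1/3) = 55; row 3: (26/3)/(2/3) = 13. Minimum is 7 at row 1 (a leaves); pivot element 2/3.
Pivot on row 1; the z-row RHS becomes 112/3 − (-5/3)·7 = 49.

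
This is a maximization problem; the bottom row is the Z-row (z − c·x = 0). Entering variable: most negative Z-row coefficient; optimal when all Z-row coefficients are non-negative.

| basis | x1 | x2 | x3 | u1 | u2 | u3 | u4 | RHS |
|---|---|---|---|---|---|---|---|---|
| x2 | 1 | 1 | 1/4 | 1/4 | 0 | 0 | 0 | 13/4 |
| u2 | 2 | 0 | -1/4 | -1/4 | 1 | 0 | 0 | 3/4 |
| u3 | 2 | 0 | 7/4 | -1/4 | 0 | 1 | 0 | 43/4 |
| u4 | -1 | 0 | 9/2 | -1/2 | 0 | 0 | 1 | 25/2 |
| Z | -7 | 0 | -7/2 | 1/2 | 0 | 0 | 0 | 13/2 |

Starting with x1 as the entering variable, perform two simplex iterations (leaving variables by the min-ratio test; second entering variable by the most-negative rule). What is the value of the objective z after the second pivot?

Ratio test on column x1 — row 1: (13/4)/1 = 13/4; row 2: (3/4)/2 = 3/8; row 3: (43/4)/2 = 43/8; row 4: entry -1 ≤ 0. Minimum is 3/8 at row 2 (u2 leaves); pivot element 2.
Pivot on row 2; the Z-row RHS becomes 13/2 − (-7)·(3/8) = 73/8.
Next entering variable (most negative Z-row entry -35/8): x3.
Ratio test on column x3 — row 1: (23/8)/(3/8) = 23/3; row 2: entry -1/8 ≤ 0; row 3: 10/2 = 5; row 4: (103/8)/(35/8) = 103/35. Minimum is 103/35 at row 4 (u4 leaves); pivot element 35/8.
After the second pivot the Z-row RHS is 73/8 − (-35/8)·(103/35) = 22.

22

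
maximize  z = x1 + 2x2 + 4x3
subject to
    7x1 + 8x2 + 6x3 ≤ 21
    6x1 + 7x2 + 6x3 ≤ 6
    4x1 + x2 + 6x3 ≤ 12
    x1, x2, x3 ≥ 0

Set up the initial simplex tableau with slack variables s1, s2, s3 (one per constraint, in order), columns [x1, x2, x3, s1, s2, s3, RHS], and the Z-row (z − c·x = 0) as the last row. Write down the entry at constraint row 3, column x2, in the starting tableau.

1

Constraint 3 has coefficient 1 on x2.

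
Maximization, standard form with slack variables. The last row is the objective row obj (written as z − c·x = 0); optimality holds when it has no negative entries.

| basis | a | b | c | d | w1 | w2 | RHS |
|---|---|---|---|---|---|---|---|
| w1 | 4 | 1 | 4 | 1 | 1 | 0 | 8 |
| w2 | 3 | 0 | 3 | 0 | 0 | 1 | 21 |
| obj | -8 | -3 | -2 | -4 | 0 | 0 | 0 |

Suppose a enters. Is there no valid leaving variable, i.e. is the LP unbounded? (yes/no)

no

Column a has positive entries in row(s) 1, 2, so the ratio test bounds it — not unbounded.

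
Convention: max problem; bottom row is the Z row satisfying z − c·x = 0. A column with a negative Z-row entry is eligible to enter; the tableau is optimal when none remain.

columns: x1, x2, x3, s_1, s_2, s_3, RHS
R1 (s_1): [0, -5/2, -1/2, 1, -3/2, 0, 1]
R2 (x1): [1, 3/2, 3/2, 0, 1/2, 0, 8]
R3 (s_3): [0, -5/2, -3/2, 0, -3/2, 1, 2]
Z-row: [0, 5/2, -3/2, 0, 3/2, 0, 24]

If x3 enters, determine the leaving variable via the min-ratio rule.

x1

Column x3 entries and ratios — s_1: -1/2 ≤ 0, skip; x1: 8/(3/2) = 16/3; s_3: -3/2 ≤ 0, skip.
Smallest ratio is 16/3 in the row of x1, so x1 leaves.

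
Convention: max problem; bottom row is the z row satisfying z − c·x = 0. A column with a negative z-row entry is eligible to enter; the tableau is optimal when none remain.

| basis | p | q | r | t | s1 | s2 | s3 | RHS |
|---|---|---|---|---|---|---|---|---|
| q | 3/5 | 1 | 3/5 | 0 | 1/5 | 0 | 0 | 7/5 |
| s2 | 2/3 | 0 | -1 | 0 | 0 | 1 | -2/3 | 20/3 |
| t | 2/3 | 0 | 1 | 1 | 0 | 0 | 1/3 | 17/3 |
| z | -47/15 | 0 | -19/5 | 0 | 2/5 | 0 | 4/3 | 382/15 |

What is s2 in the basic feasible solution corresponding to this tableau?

20/3

s2 is basic (row 2); its value is the RHS of that row, 20/3.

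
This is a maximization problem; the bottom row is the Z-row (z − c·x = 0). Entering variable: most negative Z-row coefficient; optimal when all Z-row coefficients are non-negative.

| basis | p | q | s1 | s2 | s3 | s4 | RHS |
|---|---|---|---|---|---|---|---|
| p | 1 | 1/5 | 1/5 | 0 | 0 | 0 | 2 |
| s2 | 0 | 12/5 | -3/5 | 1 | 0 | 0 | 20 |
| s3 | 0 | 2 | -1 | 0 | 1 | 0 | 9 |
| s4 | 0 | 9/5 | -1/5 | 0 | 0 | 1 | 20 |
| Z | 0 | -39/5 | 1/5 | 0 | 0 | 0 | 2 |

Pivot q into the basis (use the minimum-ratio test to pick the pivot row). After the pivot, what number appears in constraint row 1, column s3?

-1/10

Ratio test on column q — row 1: 2/(1/5) = 10; row 2: 20/(12/5) = 25/3; row 3: 9/2 = 9/2; row 4: 20/(9/5) = 100/9. Minimum is 9/2 at row 3 (s3 leaves); pivot element 2.
Divide row 3 by 2; eliminate column q from the other rows.
Row 1 update in column s3: 0 − (1/5)·(1/2) = -1/10.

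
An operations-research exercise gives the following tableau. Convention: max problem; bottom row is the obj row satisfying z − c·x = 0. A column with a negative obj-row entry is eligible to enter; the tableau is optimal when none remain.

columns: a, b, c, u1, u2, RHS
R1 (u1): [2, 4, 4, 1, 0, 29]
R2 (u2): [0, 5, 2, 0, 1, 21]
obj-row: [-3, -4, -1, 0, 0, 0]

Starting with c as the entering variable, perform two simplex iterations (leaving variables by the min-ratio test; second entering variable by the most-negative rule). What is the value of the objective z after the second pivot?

Ratio test on column c — row 1: 29/4 = 29/4; row 2: 21/2 = 21/2. Minimum is 29/4 at row 1 (u1 leaves); pivot element 4.
Pivot on row 1; the obj-row RHS becomes 0 − (-1)·(29/4) = 29/4.
Next entering variable (most negative obj-row entry -3): b.
Ratio test on column b — row 1: (29/4)/1 = 29/4; row 2: (13/2)/3 = 13/6. Minimum is 13/6 at row 2 (u2 leaves); pivot element 3.
After the second pivot the obj-row RHS is 29/4 − (-3)·(13/6) = 55/4.

55/4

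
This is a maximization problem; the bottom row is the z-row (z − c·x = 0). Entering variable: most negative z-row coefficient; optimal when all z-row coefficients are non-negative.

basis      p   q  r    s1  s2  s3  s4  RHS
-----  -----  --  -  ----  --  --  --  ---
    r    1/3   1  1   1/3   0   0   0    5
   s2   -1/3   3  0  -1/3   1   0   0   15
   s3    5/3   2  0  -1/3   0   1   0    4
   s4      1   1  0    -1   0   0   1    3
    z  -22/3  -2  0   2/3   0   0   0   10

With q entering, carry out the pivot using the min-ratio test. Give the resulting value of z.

14

Ratio test on column q — row 1: 5/1 = 5; row 2: 15/3 = 5; row 3: 4/2 = 2; row 4: 3/1 = 3. Minimum is 2 at row 3 (s3 leaves); pivot element 2.
Pivot on row 3; the z-row RHS becomes 10 − (-2)·2 = 14.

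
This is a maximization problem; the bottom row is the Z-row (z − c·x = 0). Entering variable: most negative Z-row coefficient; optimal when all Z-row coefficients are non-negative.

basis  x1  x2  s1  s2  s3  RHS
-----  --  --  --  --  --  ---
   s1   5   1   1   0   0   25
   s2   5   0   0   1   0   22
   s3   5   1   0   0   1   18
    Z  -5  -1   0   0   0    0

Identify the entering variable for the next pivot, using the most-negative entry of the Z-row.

Negative Z-row entries: x1: -5, x2: -1.
The most negative is -5 in column x1, so x1 enters.

x1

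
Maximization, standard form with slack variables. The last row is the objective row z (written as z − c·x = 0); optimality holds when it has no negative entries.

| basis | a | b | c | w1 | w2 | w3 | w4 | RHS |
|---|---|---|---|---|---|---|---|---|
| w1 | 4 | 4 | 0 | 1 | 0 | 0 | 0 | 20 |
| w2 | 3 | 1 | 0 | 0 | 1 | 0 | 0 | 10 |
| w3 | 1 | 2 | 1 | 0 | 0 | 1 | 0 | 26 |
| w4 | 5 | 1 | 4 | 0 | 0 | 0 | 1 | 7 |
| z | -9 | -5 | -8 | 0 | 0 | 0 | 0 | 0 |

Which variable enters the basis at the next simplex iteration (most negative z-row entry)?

a

Negative z-row entries: a: -9, b: -5, c: -8.
The most negative is -9 in column a, so a enters.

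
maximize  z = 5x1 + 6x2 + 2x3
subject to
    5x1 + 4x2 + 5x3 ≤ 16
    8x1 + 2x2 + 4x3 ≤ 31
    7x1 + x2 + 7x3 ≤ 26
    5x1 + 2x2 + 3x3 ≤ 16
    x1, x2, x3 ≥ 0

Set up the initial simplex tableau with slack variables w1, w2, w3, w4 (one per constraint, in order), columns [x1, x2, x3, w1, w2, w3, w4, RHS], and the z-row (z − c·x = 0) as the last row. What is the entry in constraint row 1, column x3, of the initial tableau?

5

Constraint 1 has coefficient 5 on x3.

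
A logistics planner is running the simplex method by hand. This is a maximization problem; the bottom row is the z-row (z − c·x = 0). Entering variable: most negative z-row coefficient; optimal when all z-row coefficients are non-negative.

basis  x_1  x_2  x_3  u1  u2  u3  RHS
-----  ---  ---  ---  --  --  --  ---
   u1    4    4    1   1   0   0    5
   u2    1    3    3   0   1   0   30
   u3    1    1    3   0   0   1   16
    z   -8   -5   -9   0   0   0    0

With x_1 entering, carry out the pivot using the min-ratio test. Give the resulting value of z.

10

Ratio test on column x_1 — row 1: 5/4 = 5/4; row 2: 30/1 = 30; row 3: 16/1 = 16. Minimum is 5/4 at row 1 (u1 leaves); pivot element 4.
Pivot on row 1; the z-row RHS becomes 0 − (-8)·(5/4) = 10.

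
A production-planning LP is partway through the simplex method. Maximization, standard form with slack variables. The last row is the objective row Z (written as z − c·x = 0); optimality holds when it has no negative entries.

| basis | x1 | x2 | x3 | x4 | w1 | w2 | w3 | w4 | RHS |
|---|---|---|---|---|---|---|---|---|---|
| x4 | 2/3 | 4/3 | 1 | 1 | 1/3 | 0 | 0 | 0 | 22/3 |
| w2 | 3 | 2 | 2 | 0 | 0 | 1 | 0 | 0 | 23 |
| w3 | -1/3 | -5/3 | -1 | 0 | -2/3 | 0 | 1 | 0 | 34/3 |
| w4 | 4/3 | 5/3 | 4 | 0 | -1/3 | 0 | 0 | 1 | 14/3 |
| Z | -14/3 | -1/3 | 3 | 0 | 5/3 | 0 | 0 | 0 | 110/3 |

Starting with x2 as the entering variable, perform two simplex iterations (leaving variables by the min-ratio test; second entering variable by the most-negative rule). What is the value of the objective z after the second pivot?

Ratio test on column x2 — row 1: (22/3)/(4/3) = 11/2; row 2: 23/2 = 23/2; row 3: entry -5/3 ≤ 0; row 4: (14/3)/(5/3) = 14/5. Minimum is 14/5 at row 4 (w4 leaves); pivot element 5/3.
Pivot on row 4; the Z-row RHS becomes 110/3 − (-1/3)·(14/5) = 188/5.
Next entering variable (most negative Z-row entry -22/5): x1.
Ratio test on column x1 — row 1: entry -2/5 ≤ 0; row 2: (87/5)/(7/5) = 87/7; row 3: 16/1 = 16; row 4: (14/5)/(4/5) = 7/2. Minimum is 7/2 at row 4 (x2 leaves); pivot element 4/5.
After the second pivot the Z-row RHS is 188/5 − (-22/5)·(7/2) = 53.

53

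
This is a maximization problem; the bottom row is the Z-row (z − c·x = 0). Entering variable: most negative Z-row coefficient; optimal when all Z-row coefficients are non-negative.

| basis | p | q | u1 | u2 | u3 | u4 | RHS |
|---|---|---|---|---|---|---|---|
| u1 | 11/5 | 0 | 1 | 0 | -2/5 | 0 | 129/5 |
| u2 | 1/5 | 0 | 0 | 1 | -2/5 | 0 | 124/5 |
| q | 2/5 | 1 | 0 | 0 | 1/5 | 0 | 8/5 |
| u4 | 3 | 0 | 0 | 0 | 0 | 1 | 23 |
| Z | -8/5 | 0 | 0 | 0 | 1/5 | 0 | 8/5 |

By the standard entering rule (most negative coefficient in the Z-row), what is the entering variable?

p

Negative Z-row entries: p: -8/5.
The most negative is -8/5 in column p, so p enters.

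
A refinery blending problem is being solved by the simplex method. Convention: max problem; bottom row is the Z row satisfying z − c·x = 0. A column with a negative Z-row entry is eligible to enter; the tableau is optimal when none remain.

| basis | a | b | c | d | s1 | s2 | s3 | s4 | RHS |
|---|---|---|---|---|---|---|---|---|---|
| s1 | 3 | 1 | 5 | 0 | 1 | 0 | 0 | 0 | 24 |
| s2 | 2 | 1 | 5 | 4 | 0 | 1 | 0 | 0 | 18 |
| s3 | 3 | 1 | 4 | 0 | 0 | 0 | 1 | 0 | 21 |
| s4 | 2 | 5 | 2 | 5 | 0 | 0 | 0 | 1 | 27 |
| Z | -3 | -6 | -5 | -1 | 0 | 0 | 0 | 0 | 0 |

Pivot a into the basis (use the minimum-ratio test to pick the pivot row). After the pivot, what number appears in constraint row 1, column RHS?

3

Ratio test on column a — row 1: 24/3 = 8; row 2: 18/2 = 9; row 3: 21/3 = 7; row 4: 27/2 = 27/2. Minimum is 7 at row 3 (s3 leaves); pivot element 3.
Divide row 3 by 3; eliminate column a from the other rows.
Row 1 update in column RHS: 24 − 3·7 = 3.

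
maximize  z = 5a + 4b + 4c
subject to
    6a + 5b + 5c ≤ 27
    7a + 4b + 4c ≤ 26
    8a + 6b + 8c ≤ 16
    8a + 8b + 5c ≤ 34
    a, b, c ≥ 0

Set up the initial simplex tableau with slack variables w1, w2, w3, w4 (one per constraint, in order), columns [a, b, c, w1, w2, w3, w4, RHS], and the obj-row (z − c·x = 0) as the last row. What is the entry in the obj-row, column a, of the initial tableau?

The obj-row carries the negated objective coefficients: the a entry is -5.

-5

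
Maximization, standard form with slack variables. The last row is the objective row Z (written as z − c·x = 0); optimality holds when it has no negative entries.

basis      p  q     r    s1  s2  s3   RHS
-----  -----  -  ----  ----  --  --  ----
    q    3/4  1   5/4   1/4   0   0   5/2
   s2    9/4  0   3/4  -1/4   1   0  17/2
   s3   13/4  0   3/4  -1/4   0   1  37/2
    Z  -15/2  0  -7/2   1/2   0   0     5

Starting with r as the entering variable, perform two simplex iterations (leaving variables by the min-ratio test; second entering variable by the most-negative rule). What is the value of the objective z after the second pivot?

Ratio test on column r — row 1: (5/2)/(5/4) = 2; row 2: (17/2)/(3/4) = 34/3; row 3: (37/2)/(3/4) = 74/3. Minimum is 2 at row 1 (q leaves); pivot element 5/4.
Pivot on row 1; the Z-row RHS becomes 5 − (-7/2)·2 = 12.
Next entering variable (most negative Z-row entry -27/5): p.
Ratio test on column p — row 1: 2/(3/5) = 10/3; row 2: 7/(9/5) = 35/9; row 3: 17/(14/5) = 85/14. Minimum is 10/3 at row 1 (r leaves); pivot element 3/5.
After the second pivot the Z-row RHS is 12 − (-27/5)·(10/3) = 30.

30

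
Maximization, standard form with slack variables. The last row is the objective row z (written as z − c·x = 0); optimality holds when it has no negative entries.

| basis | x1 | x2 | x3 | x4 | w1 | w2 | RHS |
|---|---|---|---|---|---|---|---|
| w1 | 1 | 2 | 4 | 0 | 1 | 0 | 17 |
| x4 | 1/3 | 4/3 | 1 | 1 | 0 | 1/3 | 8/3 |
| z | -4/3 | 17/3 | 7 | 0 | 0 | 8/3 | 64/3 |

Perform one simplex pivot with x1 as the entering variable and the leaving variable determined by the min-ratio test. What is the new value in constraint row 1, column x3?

1

Ratio test on column x1 — row 1: 17/1 = 17; row 2: (8/3)/(1/3) = 8. Minimum is 8 at row 2 (x4 leaves); pivot element 1/3.
Divide row 2 by 1/3; eliminate column x1 from the other rows.
Row 1 update in column x3: 4 − 1·3 = 1.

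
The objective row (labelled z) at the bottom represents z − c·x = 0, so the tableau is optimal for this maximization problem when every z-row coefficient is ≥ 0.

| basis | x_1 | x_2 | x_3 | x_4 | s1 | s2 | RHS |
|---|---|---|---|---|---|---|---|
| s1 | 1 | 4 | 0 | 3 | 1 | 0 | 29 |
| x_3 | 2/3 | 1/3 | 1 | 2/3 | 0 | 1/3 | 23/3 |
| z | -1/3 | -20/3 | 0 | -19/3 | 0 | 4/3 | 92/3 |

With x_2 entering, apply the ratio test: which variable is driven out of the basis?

s1

Column x_2 entries and ratios — s1: 29/4 = 29/4; x_3: (23/3)/(1/3) = 23.
Smallest ratio is 29/4 in the row of s1, so s1 leaves.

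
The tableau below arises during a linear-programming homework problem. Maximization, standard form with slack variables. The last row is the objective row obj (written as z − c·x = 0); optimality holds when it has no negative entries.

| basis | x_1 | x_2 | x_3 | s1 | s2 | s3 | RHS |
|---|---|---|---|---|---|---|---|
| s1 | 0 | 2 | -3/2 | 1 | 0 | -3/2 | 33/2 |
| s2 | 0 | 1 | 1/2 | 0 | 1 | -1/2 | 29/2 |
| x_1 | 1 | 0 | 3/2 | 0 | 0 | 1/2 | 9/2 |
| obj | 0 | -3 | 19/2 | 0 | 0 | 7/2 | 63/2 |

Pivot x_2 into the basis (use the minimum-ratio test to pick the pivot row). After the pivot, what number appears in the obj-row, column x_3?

Ratio test on column x_2 — row 1: (33/2)/2 = 33/4; row 2: (29/2)/1 = 29/2; row 3: entry 0 ≤ 0. Minimum is 33/4 at row 1 (s1 leaves); pivot element 2.
Divide row 1 by 2; eliminate column x_2 from the other rows.
obj-row update in column x_3: 19/2 − (-3)·(-3/4) = 29/4.

29/4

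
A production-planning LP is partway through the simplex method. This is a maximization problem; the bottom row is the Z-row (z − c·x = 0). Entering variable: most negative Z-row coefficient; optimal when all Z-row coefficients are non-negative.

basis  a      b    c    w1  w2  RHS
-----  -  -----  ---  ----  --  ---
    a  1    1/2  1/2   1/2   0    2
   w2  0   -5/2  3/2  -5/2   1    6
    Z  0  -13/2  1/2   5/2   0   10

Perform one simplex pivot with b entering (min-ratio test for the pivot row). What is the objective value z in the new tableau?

36

Ratio test on column b — row 1: 2/(1/2) = 4; row 2: entry -5/2 ≤ 0. Minimum is 4 at row 1 (a leaves); pivot element 1/2.
Pivot on row 1; the Z-row RHS becomes 10 − (-13/2)·4 = 36.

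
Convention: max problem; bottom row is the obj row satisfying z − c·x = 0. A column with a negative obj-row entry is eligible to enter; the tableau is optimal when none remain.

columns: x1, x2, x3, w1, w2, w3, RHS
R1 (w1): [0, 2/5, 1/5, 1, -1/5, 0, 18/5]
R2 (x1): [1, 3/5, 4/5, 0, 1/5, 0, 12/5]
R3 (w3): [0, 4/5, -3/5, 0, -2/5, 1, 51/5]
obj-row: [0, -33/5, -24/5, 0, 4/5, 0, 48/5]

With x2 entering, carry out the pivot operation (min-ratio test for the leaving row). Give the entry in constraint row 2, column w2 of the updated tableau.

1/3

Ratio test on column x2 — row 1: (18/5)/(2/5) = 9; row 2: (12/5)/(3/5) = 4; row 3: (51/5)/(4/5) = 51/4. Minimum is 4 at row 2 (x1 leaves); pivot element 3/5.
Divide row 2 by 3/5; eliminate column x2 from the other rows.
In the new row 2, the w2 entry is the old entry divided by the pivot: (1/5)/(3/5) = 1/3.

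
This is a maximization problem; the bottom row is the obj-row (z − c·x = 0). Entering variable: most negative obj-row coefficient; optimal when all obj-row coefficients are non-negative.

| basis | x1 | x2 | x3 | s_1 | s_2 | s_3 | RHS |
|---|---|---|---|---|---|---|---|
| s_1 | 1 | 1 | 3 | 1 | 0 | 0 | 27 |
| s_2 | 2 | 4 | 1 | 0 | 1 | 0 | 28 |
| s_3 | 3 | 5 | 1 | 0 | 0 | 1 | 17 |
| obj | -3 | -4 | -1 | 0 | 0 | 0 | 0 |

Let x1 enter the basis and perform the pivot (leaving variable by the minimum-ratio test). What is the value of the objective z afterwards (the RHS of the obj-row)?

Ratio test on column x1 — row 1: 27/1 = 27; row 2: 28/2 = 14; row 3: 17/3 = 17/3. Minimum is 17/3 at row 3 (s_3 leaves); pivot element 3.
Pivot on row 3; the obj-row RHS becomes 0 − (-3)·(17/3) = 17.

17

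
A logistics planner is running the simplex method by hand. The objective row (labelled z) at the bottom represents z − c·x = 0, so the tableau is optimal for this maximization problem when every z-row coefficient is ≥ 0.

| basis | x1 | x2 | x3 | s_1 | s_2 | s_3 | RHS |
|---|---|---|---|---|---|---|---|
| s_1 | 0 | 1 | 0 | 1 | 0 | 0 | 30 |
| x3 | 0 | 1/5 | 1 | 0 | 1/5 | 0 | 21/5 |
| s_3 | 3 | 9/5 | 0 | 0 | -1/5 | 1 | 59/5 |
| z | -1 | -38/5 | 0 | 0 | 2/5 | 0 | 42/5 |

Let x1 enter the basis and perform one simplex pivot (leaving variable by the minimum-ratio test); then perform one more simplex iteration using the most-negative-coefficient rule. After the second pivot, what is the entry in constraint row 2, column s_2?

2/9

Ratio test on column x1 — row 1: entry 0 ≤ 0; row 2: entry 0 ≤ 0; row 3: (59/5)/3 = 59/15. Minimum is 59/15 at row 3 (s_3 leaves); pivot element 3.
Divide row 3 by 3; eliminate column x1 from the other rows.
Second iteration: most negative z-row entry is -7 in column x2, so x2 enters.
Ratio test on column x2 — row 1: 30/1 = 30; row 2: (21/5)/(1/5) = 21; row 3: (59/15)/(3/5) = 59/9. Minimum is 59/9 at row 3 (x1 leaves); pivot element 3/5.
Divide row 3 by 3/5; eliminate column x2 from the other rows.
After both pivots, the entry at constraint row 2, column s_2 is 2/9.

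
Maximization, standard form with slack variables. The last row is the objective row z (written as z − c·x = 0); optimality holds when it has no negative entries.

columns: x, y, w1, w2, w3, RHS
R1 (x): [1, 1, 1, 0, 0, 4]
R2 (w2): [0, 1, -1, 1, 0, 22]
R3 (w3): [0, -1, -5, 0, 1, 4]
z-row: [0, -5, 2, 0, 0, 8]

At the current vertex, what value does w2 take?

22

w2 is basic (row 2); its value is the RHS of that row, 22.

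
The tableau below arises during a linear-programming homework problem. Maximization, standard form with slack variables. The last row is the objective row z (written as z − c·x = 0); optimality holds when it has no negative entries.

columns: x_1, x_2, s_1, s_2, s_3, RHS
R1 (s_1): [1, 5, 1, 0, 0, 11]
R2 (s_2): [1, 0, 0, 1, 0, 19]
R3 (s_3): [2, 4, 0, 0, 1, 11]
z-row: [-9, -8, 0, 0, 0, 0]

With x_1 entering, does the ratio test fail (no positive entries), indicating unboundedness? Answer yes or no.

Column x_1 has positive entries in row(s) 1, 2, 3, so the ratio test bounds it — not unbounded.

no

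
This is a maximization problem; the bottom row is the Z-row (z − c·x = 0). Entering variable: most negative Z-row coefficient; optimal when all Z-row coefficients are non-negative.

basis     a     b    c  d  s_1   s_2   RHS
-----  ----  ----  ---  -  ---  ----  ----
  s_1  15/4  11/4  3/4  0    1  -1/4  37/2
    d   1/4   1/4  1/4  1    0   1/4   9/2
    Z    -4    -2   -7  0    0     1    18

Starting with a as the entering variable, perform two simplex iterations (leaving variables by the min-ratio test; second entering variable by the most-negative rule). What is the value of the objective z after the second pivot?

Ratio test on column a — row 1: (37/2)/(15/4) = 74/15; row 2: (9/2)/(1/4) = 18. Minimum is 74/15 at row 1 (s_1 leaves); pivot element 15/4.
Pivot on row 1; the Z-row RHS becomes 18 − (-4)·(74/15) = 566/15.
Next entering variable (most negative Z-row entry -31/5): c.
Ratio test on column c — row 1: (74/15)/(1/5) = 74/3; row 2: (49/15)/(1/5) = 49/3. Minimum is 49/3 at row 2 (d leaves); pivot element 1/5.
After the second pivot the Z-row RHS is 566/15 − (-31/5)·(49/3) = 139.

139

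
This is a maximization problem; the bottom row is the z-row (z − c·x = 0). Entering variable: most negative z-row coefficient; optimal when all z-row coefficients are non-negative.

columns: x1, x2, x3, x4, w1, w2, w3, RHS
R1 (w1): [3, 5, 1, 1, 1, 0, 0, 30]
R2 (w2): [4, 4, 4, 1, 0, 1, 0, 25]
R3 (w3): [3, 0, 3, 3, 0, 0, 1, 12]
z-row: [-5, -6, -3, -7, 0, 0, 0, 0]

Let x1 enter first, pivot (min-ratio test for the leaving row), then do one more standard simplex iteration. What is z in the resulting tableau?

Ratio test on column x1 — row 1: 30/3 = 10; row 2: 25/4 = 25/4; row 3: 12/3 = 4. Minimum is 4 at row 3 (w3 leaves); pivot element 3.
Pivot on row 3; the z-row RHS becomes 0 − (-5)·4 = 20.
Next entering variable (most negative z-row entry -6): x2.
Ratio test on column x2 — row 1: 18/5 = 18/5; row 2: 9/4 = 9/4; row 3: entry 0 ≤ 0. Minimum is 9/4 at row 2 (w2 leaves); pivot element 4.
After the second pivot the z-row RHS is 20 − (-6)·(9/4) = 67/2.

67/2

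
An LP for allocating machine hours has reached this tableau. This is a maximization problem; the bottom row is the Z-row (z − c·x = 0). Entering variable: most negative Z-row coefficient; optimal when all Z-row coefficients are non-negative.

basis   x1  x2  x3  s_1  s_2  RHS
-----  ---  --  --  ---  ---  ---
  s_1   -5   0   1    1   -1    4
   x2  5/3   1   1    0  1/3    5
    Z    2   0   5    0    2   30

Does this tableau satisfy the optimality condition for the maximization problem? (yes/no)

Every Z-row coefficient is ≥ 0, so the tableau is optimal.

yes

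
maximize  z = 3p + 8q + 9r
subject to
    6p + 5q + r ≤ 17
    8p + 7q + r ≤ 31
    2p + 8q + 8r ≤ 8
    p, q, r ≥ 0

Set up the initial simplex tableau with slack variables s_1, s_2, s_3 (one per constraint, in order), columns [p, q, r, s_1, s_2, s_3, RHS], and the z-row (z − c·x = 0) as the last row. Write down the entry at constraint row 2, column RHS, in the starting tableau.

31

The RHS of constraint 2 is b_2 = 31.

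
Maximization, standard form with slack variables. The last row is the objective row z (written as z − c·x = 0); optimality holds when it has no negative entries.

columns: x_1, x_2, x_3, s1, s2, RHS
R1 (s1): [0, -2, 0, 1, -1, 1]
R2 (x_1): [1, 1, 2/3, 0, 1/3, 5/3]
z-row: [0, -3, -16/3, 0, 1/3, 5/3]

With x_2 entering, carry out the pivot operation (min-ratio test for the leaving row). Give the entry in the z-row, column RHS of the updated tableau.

20/3

Ratio test on column x_2 — row 1: entry -2 ≤ 0; row 2: (5/3)/1 = 5/3. Minimum is 5/3 at row 2 (x_1 leaves); pivot element 1.
Divide row 2 by 1; eliminate column x_2 from the other rows.
z-row update in column RHS: 5/3 − (-3)·(5/3) = 20/3.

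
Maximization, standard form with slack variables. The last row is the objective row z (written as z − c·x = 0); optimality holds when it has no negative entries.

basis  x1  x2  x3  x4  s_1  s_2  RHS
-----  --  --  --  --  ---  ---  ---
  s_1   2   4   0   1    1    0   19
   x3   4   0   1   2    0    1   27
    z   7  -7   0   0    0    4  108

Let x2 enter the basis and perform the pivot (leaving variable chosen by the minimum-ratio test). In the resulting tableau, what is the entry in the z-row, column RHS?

565/4

Ratio test on column x2 — row 1: 19/4 = 19/4; row 2: entry 0 ≤ 0. Minimum is 19/4 at row 1 (s_1 leaves); pivot element 4.
Divide row 1 by 4; eliminate column x2 from the other rows.
z-row update in column RHS: 108 − (-7)·(19/4) = 565/4.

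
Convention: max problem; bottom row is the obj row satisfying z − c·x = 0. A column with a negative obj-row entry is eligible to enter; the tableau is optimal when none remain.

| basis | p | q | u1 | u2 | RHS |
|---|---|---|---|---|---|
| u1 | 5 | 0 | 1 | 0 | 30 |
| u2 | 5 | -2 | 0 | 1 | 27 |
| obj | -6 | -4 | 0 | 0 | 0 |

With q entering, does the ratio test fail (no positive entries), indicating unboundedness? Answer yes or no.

Every constraint-row entry in column q is ≤ 0, so increasing q is unbounded.

yes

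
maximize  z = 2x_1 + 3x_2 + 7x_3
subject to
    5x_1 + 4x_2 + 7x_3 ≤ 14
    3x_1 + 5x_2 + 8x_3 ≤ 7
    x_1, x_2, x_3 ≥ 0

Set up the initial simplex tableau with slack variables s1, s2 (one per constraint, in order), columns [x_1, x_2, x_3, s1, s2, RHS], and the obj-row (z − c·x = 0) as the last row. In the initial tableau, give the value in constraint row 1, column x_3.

7

Constraint 1 has coefficient 7 on x_3.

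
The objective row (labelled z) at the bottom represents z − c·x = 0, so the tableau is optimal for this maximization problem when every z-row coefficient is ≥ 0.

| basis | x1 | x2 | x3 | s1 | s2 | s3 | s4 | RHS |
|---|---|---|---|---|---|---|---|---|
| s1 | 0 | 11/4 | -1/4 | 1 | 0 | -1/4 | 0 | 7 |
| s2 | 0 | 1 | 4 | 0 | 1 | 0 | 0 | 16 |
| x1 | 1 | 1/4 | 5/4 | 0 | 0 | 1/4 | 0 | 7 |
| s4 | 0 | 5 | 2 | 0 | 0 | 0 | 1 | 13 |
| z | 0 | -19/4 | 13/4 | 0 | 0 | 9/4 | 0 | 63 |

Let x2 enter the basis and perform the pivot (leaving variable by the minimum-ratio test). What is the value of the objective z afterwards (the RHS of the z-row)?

826/11

Ratio test on column x2 — row 1: 7/(11/4) = 28/11; row 2: 16/1 = 16; row 3: 7/(1/4) = 28; row 4: 13/5 = 13/5. Minimum is 28/11 at row 1 (s1 leaves); pivot element 11/4.
Pivot on row 1; the z-row RHS becomes 63 − (-19/4)·(28/11) = 826/11.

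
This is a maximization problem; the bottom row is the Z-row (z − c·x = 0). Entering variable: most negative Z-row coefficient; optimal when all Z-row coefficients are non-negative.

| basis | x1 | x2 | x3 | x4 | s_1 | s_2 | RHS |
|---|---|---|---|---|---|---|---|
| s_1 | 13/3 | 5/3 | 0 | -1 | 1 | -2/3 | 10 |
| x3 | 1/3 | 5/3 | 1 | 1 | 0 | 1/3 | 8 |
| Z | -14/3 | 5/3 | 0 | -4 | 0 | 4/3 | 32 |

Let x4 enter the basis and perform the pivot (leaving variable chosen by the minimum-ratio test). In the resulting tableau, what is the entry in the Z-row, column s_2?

Ratio test on column x4 — row 1: entry -1 ≤ 0; row 2: 8/1 = 8. Minimum is 8 at row 2 (x3 leaves); pivot element 1.
Divide row 2 by 1; eliminate column x4 from the other rows.
Z-row update in column s_2: 4/3 − (-4)·(1/3) = 8/3.

8/3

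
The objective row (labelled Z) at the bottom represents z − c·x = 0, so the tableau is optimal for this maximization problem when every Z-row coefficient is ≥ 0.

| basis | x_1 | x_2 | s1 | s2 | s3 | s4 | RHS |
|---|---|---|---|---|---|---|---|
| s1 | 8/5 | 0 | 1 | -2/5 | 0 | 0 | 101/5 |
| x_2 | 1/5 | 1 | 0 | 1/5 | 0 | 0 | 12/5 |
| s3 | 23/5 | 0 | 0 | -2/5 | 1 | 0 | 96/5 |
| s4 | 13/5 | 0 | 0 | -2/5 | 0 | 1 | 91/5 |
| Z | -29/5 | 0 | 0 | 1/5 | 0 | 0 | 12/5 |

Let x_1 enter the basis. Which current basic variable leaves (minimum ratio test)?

s3

Column x_1 entries and ratios — s1: (101/5)/(8/5) = 101/8; x_2: (12/5)/(1/5) = 12; s3: (96/5)/(23/5) = 96/23; s4: (91/5)/(13/5) = 7.
Smallest ratio is 96/23 in the row of s3, so s3 leaves.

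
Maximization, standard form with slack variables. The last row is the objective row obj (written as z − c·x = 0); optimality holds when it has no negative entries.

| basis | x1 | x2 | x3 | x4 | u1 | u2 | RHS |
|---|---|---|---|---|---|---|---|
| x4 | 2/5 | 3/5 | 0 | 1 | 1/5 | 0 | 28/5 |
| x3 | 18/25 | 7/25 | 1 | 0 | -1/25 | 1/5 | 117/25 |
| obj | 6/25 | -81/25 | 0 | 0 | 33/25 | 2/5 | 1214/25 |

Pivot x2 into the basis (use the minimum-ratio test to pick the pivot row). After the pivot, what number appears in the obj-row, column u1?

12/5

Ratio test on column x2 — row 1: (28/5)/(3/5) = 28/3; row 2: (117/25)/(7/25) = 117/7. Minimum is 28/3 at row 1 (x4 leaves); pivot element 3/5.
Divide row 1 by 3/5; eliminate column x2 from the other rows.
obj-row update in column u1: 33/25 − (-81/25)·(1/3) = 12/5.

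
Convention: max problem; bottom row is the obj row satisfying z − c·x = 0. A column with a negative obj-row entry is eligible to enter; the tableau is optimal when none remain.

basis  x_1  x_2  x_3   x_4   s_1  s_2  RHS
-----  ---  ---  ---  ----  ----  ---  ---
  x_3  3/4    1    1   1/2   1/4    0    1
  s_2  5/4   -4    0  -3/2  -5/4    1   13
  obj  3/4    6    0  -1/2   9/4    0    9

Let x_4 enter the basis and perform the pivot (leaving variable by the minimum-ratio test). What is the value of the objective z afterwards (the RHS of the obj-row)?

Ratio test on column x_4 — row 1: 1/(1/2) = 2; row 2: entry -3/2 ≤ 0. Minimum is 2 at row 1 (x_3 leaves); pivot element 1/2.
Pivot on row 1; the obj-row RHS becomes 9 − (-1/2)·2 = 10.

10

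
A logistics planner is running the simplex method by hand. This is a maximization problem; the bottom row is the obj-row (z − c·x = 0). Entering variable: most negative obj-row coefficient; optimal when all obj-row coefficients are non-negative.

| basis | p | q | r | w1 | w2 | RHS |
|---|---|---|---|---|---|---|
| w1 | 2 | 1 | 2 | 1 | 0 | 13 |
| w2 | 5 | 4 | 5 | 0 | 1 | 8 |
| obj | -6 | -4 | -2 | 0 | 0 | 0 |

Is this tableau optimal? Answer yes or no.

The obj-row has a negative entry -6 in column p, so it is not optimal.

no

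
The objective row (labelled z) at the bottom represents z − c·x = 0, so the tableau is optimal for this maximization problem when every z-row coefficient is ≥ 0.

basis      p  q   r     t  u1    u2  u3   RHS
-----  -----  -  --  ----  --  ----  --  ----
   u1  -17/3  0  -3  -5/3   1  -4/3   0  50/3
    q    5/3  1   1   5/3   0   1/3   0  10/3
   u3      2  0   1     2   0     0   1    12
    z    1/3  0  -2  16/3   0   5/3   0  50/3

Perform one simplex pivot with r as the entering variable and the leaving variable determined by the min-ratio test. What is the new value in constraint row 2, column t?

Ratio test on column r — row 1: entry -3 ≤ 0; row 2: (10/3)/1 = 10/3; row 3: 12/1 = 12. Minimum is 10/3 at row 2 (q leaves); pivot element 1.
Divide row 2 by 1; eliminate column r from the other rows.
In the new row 2, the t entry is the old entry divided by the pivot: (5/3)/1 = 5/3.

5/3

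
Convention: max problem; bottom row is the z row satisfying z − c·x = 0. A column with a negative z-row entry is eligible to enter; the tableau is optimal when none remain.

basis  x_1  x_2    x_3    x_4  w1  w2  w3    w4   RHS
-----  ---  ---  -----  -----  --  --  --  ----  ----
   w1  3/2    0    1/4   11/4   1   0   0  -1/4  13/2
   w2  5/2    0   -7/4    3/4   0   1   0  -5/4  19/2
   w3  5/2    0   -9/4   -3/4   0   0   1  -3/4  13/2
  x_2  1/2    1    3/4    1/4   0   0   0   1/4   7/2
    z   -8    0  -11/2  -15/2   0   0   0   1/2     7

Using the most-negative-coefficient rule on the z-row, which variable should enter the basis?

Negative z-row entries: x_1: -8, x_3: -11/2, x_4: -15/2.
The most negative is -8 in column x_1, so x_1 enters.

x_1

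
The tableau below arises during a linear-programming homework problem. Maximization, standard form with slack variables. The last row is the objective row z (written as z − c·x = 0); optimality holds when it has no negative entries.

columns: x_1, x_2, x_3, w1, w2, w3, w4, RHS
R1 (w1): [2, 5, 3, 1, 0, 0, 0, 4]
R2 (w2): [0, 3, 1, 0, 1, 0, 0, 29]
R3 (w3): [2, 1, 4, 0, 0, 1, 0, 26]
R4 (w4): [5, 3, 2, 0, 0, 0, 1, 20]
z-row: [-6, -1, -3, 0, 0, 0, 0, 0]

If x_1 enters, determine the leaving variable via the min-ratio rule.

w1

Column x_1 entries and ratios — w1: 4/2 = 2; w2: 0 ≤ 0, skip; w3: 26/2 = 13; w4: 20/5 = 4.
Smallest ratio is 2 in the row of w1, so w1 leaves.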